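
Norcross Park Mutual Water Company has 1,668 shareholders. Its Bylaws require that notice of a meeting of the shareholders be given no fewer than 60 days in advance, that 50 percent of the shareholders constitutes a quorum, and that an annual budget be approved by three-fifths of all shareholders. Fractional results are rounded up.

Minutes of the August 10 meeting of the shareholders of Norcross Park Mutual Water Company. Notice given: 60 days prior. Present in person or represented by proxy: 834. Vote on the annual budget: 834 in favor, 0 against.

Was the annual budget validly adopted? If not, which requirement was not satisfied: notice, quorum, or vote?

Invalid — vote requirement not satisfied.

Notice: 60 days given; 60 required. Satisfied.
Quorum: 50% of 1,668 = 834; 834 present. Satisfied.
Vote: requires three-fifths of all shareholders (1,668); 3/5 of 1668 = 1000.80, rounded up to 1001, so 1,001 needed; 834 in favor. Not satisfied.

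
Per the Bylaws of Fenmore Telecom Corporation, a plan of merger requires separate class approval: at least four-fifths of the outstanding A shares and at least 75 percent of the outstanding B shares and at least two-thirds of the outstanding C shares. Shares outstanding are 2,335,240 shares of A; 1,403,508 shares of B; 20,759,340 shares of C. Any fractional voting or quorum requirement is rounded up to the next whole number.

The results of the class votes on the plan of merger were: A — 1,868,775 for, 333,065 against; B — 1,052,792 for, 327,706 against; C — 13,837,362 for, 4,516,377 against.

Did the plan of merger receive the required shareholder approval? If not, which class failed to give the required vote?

A: 4/5 of 2335240 = 1868192; 1,868,192 required, 1,868,775 in favor — approved.
B: 3/4 of 1403508 = 1052631; 1,052,631 required, 1,052,792 in favor — approved.
C: 2/3 of 20759340 = 13839560; 13,839,560 required, 13,837,362 in favor — not approved.

Not approved — the C shares did not give the required vote.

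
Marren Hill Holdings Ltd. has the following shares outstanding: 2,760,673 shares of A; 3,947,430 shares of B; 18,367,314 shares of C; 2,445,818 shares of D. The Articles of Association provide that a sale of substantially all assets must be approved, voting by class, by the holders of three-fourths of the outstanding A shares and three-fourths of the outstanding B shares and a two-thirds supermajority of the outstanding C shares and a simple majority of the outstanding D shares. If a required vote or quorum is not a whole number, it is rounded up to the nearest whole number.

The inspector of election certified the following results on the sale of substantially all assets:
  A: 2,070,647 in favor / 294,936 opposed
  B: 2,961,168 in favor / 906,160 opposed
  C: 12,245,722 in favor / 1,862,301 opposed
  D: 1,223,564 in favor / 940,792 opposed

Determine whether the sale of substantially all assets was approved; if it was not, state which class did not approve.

Approved — every class gave the required vote.

A: 3/4 of 2760673 = 2070504.75, rounded up to 2070505; 2,070,505 required, 2,070,647 in favor — approved.
B: 3/4 of 3947430 = 2960572.50, rounded up to 2960573; 2,960,573 required, 2,961,168 in favor — approved.
C: 2/3 of 18367314 = 12244876; 12,244,876 required, 12,245,722 in favor — approved.
D: a majority of 2445818 is 1222910; 1,222,910 required, 1,223,564 in favor — approved.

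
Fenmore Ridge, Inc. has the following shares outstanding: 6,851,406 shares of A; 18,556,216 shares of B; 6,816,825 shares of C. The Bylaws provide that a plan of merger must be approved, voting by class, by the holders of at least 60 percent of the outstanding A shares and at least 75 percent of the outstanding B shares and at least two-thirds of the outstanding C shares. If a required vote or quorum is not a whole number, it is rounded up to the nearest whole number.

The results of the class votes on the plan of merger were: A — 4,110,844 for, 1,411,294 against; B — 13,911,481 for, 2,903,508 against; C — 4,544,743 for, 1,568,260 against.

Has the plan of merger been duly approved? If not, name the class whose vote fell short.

A: 3/5 of 6851406 = 4110843.60, rounded up to 4110844; 4,110,844 required, 4,110,844 in favor — approved.
B: 3/4 of 18556216 = 13917162; 13,917,162 required, 13,911,481 in favor — not approved.
C: 2/3 of 6816825 = 4544550; 4,544,550 required, 4,544,743 in favor — approved.

Not approved — the B shares did not give the required vote.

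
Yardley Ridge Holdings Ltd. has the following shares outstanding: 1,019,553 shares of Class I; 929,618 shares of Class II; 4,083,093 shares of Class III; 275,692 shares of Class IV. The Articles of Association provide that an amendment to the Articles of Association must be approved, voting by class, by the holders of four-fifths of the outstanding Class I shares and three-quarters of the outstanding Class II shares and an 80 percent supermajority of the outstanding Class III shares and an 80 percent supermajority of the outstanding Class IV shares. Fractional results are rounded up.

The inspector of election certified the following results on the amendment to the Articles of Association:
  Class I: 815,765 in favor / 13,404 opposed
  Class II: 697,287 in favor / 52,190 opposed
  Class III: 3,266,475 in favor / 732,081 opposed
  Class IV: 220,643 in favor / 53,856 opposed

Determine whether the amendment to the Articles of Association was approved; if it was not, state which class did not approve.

Approved — every class gave the required vote.

Class I: 4/5 of 1019553 = 815642.40, rounded up to 815643; 815,643 required, 815,765 in favor — approved.
Class II: 3/4 of 929618 = 697213.50, rounded up to 697214; 697,214 required, 697,287 in favor — approved.
Class III: 4/5 of 4083093 = 3266474.40, rounded up to 3266475; 3,266,475 required, 3,266,475 in favor — approved.
Class IV: 4/5 of 275692 = 220553.60, rounded up to 220554; 220,554 required, 220,643 in favor — approved.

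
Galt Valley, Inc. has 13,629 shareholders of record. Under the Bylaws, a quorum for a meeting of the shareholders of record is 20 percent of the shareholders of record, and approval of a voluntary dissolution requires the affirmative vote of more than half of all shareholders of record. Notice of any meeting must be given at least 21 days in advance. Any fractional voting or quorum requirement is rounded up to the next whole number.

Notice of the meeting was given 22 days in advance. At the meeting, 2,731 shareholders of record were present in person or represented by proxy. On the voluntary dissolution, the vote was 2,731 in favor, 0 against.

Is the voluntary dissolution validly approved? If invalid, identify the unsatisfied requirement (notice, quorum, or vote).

Invalid — vote requirement not satisfied.

Notice: 22 days given; 21 required. Satisfied.
Quorum: 20% of 13,629 = 2,725.80, rounded up to 2,726; 2,731 present. Satisfied.
Vote: requires a majority of all shareholders of record (13,629); a majority of 13629 is 6815, so 6,815 needed; 2,731 in favor. Not satisfied.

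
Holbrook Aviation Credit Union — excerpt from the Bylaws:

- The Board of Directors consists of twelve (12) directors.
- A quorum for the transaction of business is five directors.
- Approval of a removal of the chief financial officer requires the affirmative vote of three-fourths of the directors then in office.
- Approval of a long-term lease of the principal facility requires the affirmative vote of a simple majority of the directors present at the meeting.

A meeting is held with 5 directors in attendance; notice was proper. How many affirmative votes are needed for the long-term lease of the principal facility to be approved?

3

The long-term lease of the principal facility requires a majority of the directors present (5).
A majority of 5 is 3.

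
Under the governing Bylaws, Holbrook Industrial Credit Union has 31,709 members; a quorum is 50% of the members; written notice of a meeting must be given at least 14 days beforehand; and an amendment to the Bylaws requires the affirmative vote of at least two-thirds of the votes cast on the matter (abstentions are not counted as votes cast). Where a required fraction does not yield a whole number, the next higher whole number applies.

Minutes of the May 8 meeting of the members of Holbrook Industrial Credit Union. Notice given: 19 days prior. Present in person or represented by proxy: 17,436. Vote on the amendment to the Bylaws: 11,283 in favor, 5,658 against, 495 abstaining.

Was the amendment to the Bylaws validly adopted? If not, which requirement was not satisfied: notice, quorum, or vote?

Invalid — vote requirement not satisfied.

Notice: 19 days given; 14 required. Satisfied.
Quorum: 50% of 31,709 = 15,854.50, rounded up to 15,855; 17,436 present. Satisfied.
Vote: requires two-thirds of the votes cast (17,436 − 495 abstaining = 16,941); 2/3 of 16941 = 11294, so 11,294 needed; 11,283 in favor. Not satisfied.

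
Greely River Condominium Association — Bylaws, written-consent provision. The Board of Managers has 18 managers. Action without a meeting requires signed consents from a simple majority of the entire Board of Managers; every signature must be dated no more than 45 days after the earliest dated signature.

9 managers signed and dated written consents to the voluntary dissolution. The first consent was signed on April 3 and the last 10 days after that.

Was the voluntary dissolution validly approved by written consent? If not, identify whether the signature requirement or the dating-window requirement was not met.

Signatures required: a simple majority of 18 — a majority of 18 is 10, so 10 needed; 9 signed. Insufficient.
Dating window: the latest signature is 10 days after the earliest; the limit is 45 days. Within the window.

Not effective — insufficient signatures.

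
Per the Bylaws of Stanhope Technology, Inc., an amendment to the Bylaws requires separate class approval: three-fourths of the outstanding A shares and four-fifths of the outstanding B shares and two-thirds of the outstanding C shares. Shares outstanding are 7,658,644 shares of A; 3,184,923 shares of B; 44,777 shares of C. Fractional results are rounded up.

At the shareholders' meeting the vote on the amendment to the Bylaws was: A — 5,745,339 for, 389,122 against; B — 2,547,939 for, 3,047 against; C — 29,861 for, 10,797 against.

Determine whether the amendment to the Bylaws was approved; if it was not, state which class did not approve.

A: 3/4 of 7658644 = 5743983; 5,743,983 required, 5,745,339 in favor — approved.
B: 4/5 of 3184923 = 2547938.40, rounded up to 2547939; 2,547,939 required, 2,547,939 in favor — approved.
C: 2/3 of 44777 = 29851.33, rounded up to 29852; 29,852 required, 29,861 in favor — approved.

Approved — every class gave the required vote.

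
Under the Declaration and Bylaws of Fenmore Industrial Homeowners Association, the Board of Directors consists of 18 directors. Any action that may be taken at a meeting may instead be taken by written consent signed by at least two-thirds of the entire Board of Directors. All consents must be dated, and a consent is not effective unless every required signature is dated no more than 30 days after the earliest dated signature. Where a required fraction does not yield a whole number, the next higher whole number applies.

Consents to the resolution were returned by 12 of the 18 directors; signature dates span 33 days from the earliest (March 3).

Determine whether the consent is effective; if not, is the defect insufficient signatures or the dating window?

Signatures required: at least two-thirds of 18 — 2/3 of 18 = 12, so 12 needed; 12 signed. Sufficient.
Dating window: the latest signature is 33 days after the earliest; the limit is 30 days. Outside the window.

Not effective — dating-window requirement not satisfied.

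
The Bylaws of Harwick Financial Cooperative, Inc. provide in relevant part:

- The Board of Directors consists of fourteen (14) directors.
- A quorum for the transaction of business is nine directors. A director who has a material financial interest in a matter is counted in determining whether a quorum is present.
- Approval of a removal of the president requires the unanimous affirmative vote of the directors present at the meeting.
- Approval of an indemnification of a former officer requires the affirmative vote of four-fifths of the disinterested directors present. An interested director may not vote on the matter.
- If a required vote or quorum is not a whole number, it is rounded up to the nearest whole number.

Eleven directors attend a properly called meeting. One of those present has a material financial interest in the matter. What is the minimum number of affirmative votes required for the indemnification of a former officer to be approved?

The indemnification of a former officer requires four-fifths of the disinterested directors present (11 − 1 = 10).
4/5 of 10 = 8.

8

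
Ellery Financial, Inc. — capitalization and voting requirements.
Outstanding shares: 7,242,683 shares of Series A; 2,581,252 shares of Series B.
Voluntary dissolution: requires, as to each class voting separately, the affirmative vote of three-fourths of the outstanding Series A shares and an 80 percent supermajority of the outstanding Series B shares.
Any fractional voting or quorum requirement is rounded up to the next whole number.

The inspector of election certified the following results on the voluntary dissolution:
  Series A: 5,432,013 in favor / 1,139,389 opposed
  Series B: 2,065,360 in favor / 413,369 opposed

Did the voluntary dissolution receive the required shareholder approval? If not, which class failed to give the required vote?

Approved — every class gave the required vote.

Series A: 3/4 of 7242683 = 5432012.25, rounded up to 5432013; 5,432,013 required, 5,432,013 in favor — approved.
Series B: 4/5 of 2581252 = 2065001.60, rounded up to 2065002; 2,065,002 required, 2,065,360 in favor — approved.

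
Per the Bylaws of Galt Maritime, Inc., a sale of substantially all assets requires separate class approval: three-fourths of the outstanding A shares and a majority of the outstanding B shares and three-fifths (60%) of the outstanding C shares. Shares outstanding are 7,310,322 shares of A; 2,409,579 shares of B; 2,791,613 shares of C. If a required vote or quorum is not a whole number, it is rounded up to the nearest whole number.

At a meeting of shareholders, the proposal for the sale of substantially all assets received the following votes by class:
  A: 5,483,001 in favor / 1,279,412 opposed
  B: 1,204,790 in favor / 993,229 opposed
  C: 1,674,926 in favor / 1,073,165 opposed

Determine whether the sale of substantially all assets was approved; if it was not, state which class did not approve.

A: 3/4 of 7310322 = 5482741.50, rounded up to 5482742; 5,482,742 required, 5,483,001 in favor — approved.
B: a majority of 2409579 is 1204790; 1,204,790 required, 1,204,790 in favor — approved.
C: 3/5 of 2791613 = 1674967.80, rounded up to 1674968; 1,674,968 required, 1,674,926 in favor — not approved.

Not approved — the C shares did not give the required vote.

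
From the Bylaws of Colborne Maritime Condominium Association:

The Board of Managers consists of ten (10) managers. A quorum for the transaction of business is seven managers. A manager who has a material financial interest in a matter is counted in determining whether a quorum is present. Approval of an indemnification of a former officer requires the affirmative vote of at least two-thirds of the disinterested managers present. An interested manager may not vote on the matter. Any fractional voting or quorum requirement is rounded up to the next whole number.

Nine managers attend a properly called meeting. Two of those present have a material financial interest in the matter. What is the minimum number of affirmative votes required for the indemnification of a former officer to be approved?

5

The indemnification of a former officer requires two-thirds of the disinterested managers present (9 − 2 = 7).
2/3 of 7 = 4.67, rounded up to 5.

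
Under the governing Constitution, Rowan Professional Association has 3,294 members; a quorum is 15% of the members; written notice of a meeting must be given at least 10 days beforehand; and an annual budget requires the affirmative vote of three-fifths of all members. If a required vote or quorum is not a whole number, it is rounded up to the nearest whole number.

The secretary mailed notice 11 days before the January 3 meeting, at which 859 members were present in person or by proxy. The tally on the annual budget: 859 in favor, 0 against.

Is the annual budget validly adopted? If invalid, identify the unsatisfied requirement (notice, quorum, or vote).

Notice: 11 days given; 10 required. Satisfied.
Quorum: 15% of 3,294 = 494.10, rounded up to 495; 859 present. Satisfied.
Vote: requires three-fifths of all members (3,294); 3/5 of 3294 = 1976.40, rounded up to 1977, so 1,977 needed; 859 in favor. Not satisfied.

Invalid — vote requirement not satisfied.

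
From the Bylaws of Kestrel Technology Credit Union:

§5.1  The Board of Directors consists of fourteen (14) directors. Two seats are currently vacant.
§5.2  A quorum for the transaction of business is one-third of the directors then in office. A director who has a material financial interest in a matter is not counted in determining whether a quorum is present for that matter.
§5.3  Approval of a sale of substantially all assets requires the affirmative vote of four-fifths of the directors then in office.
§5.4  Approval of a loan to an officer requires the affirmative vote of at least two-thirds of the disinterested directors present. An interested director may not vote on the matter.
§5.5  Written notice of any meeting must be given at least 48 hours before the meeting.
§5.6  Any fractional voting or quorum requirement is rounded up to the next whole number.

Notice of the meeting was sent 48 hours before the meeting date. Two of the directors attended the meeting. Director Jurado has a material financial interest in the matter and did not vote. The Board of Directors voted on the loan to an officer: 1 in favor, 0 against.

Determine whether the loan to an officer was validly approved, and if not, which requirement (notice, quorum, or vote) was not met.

Invalid — quorum requirement not satisfied.

Notice: 48 hours given; 48 required (48 ≥ 48). Satisfied.
Quorum: 2 present, but the 1 interested director does not count, leaving 1. Quorum is 4. Not satisfied.
Vote: the loan to an officer requires two-thirds of the disinterested directors present (2 − 1 = 1). 2/3 of 1 = 0.67, rounded up to 1, so 1 affirmative vote is needed; 1 voted in favor. Satisfied. (Moot — without a quorum no business can be validly transacted.)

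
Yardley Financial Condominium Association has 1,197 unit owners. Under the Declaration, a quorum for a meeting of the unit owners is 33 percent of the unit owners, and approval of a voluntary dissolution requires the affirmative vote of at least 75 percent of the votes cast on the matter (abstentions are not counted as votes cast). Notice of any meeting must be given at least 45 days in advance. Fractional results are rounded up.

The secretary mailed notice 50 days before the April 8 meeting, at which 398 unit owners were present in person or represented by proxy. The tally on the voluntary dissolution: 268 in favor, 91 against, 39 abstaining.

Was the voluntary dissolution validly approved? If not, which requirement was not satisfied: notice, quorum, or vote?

Invalid — vote requirement not satisfied.

Notice: 50 days given; 45 required. Satisfied.
Quorum: 33% of 1,197 = 395.01, rounded up to 396; 398 present. Satisfied.
Vote: requires three-fourths of the votes cast (398 − 39 abstaining = 359); 3/4 of 359 = 269.25, rounded up to 270, so 270 needed; 268 in favor. Not satisfied.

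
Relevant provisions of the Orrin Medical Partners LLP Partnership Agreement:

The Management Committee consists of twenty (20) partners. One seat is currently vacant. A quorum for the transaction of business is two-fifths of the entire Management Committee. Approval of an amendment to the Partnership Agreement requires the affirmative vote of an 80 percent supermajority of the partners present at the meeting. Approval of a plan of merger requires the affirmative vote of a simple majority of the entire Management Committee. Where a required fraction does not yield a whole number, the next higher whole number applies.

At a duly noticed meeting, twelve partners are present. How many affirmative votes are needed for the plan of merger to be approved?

The plan of merger requires a majority of the entire Management Committee (20).
A majority of 20 is 11.

11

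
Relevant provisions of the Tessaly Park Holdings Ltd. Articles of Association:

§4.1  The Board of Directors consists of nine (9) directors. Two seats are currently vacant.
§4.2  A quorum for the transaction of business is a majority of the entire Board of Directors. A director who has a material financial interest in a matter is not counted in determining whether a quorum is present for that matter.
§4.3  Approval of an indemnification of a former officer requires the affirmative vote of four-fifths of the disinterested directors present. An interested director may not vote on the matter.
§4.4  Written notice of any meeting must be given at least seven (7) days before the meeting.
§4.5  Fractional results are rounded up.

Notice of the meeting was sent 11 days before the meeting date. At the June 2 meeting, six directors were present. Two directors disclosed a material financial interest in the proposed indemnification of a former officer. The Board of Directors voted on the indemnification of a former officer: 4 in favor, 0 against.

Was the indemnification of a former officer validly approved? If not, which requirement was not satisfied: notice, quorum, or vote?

Invalid — quorum requirement not satisfied.

Notice: 11 days given; 7 required (11 ≥ 7). Satisfied.
Quorum: 6 present, but the 2 interested directors do not count, leaving 4. Quorum is 5. Not satisfied.
Vote: the indemnification of a former officer requires four-fifths of the disinterested directors present (6 − 2 = 4). 4/5 of 4 = 3.20, rounded up to 4, so 4 affirmative votes are needed; 4 voted in favor. Satisfied. (Moot — without a quorum no business can be validly transacted.)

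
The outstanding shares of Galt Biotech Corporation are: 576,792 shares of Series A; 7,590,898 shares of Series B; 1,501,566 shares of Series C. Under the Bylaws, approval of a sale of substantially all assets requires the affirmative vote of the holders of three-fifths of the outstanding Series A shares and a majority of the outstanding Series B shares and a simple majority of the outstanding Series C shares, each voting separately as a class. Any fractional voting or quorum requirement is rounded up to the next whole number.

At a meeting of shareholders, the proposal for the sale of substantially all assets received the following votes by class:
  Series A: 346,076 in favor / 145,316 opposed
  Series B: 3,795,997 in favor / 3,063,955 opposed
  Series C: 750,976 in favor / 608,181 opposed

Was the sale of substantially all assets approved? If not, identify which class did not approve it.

Series A: 3/5 of 576792 = 346075.20, rounded up to 346076; 346,076 required, 346,076 in favor — approved.
Series B: a majority of 7590898 is 3795450; 3,795,450 required, 3,795,997 in favor — approved.
Series C: a majority of 1501566 is 750784; 750,784 required, 750,976 in favor — approved.

Approved — every class gave the required vote.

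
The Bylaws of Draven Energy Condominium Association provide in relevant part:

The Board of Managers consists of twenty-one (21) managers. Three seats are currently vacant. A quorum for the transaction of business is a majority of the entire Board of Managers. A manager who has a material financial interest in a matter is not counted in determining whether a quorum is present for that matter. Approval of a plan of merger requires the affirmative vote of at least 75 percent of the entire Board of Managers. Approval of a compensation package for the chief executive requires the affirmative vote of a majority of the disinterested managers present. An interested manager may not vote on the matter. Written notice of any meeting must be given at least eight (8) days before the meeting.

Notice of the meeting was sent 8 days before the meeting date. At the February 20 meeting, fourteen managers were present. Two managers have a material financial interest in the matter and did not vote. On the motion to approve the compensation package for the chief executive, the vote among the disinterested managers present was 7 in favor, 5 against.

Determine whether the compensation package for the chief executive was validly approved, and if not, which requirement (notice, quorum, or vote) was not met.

Notice: 8 days given; 8 required (8 ≥ 8). Satisfied.
Quorum: 14 present, but the 2 interested managers do not count, leaving 12. Quorum is 11. Satisfied.
Vote: the compensation package for the chief executive requires a majority of the disinterested managers present (14 − 2 = 12). A majority of 12 is 7, so 7 affirmative votes are needed; 7 voted in favor. Satisfied.

Valid — all requirements satisfied.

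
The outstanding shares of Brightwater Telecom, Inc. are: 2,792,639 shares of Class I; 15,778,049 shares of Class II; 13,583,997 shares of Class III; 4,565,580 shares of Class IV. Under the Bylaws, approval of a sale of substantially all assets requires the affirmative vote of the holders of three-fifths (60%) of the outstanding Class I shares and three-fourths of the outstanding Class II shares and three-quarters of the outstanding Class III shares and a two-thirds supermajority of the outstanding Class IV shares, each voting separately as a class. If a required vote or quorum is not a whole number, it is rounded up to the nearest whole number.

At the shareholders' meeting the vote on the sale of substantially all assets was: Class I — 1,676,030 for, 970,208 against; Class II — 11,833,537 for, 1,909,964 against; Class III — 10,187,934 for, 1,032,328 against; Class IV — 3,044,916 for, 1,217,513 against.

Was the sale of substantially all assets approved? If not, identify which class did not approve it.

Not approved — the Class III shares did not give the required vote.

Class I: 3/5 of 2792639 = 1675583.40, rounded up to 1675584; 1,675,584 required, 1,676,030 in favor — approved.
Class II: 3/4 of 15778049 = 11833536.75, rounded up to 11833537; 11,833,537 required, 11,833,537 in favor — approved.
Class III: 3/4 of 13583997 = 10187997.75, rounded up to 10187998; 10,187,998 required, 10,187,934 in favor — not approved.
Class IV: 2/3 of 4565580 = 3043720; 3,043,720 required, 3,044,916 in favor — approved.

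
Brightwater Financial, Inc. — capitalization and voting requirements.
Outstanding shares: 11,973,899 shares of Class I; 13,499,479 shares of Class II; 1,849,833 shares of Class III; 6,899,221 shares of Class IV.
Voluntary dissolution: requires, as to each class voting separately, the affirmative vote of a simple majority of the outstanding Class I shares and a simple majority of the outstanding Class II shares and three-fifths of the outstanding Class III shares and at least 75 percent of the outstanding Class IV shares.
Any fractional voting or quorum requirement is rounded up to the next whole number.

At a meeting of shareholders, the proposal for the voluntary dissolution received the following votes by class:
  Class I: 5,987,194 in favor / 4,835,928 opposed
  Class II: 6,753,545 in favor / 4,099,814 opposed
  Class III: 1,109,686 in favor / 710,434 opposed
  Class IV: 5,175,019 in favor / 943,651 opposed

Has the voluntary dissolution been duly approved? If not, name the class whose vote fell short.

Class I: a majority of 11973899 is 5986950; 5,986,950 required, 5,987,194 in favor — approved.
Class II: a majority of 13499479 is 6749740; 6,749,740 required, 6,753,545 in favor — approved.
Class III: 3/5 of 1849833 = 1109899.80, rounded up to 1109900; 1,109,900 required, 1,109,686 in favor — not approved.
Class IV: 3/4 of 6899221 = 5174415.75, rounded up to 5174416; 5,174,416 required, 5,175,019 in favor — approved.

Not approved — the Class III shares did not give the required vote.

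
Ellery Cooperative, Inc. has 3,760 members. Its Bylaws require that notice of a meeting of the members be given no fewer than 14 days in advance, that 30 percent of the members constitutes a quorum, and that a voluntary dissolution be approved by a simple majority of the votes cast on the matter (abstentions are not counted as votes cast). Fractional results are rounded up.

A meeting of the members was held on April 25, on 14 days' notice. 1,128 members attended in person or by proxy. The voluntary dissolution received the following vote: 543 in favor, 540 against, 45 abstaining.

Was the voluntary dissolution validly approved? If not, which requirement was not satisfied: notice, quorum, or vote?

Valid — all requirements satisfied.

Notice: 14 days given; 14 required. Satisfied.
Quorum: 30% of 3,760 = 1,128; 1,128 present. Satisfied.
Vote: requires a majority of the votes cast (1,128 − 45 abstaining = 1,083); a majority of 1083 is 542, so 542 needed; 543 in favor. Satisfied.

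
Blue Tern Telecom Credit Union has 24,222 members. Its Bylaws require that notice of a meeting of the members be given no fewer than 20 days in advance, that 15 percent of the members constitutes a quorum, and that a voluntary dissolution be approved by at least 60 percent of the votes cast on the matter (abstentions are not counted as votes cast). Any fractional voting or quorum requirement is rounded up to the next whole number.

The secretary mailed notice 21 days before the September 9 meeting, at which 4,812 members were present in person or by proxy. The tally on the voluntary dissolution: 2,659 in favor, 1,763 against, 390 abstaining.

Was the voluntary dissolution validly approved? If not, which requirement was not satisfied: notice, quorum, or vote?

Valid — all requirements satisfied.

Notice: 21 days given; 20 required. Satisfied.
Quorum: 15% of 24,222 = 3,633.30, rounded up to 3,634; 4,812 present. Satisfied.
Vote: requires three-fifths of the votes cast (4,812 − 390 abstaining = 4,422); 3/5 of 4422 = 2653.20, rounded up to 2654, so 2,654 needed; 2,659 in favor. Satisfied.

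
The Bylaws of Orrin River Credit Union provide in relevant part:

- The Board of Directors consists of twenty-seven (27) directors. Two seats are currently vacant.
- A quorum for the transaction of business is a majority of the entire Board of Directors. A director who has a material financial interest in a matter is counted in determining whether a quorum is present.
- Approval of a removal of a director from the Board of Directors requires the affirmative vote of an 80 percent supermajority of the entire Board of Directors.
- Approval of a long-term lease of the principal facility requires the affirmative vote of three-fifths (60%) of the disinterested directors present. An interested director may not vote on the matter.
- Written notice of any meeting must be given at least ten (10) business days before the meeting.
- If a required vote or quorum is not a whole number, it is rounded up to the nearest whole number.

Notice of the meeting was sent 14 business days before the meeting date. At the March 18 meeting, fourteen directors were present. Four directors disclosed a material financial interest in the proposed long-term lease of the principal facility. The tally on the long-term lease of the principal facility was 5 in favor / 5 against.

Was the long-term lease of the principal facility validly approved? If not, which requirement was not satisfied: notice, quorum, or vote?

Notice: 14 business days given; 10 required (14 ≥ 10). Satisfied.
Quorum: 14 present (interested directors count toward quorum); quorum is 14. Satisfied.
Vote: the long-term lease of the principal facility requires three-fifths of the disinterested directors present (14 − 4 = 10). 3/5 of 10 = 6, so 6 affirmative votes are needed; 5 voted in favor. Not satisfied.

Invalid — vote requirement not satisfied.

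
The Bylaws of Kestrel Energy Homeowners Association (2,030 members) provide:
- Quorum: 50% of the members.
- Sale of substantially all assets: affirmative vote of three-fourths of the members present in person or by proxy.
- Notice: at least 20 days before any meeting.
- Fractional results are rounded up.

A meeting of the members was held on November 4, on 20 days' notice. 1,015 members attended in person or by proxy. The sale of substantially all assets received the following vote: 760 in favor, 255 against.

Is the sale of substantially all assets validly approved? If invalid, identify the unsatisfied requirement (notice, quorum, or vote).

Notice: 20 days given; 20 required. Satisfied.
Quorum: 50% of 2,030 = 1,015; 1,015 present. Satisfied.
Vote: requires three-fourths of those present (1,015); 3/4 of 1015 = 761.25, rounded up to 762, so 762 needed; 760 in favor. Not satisfied.

Invalid — vote requirement not satisfied.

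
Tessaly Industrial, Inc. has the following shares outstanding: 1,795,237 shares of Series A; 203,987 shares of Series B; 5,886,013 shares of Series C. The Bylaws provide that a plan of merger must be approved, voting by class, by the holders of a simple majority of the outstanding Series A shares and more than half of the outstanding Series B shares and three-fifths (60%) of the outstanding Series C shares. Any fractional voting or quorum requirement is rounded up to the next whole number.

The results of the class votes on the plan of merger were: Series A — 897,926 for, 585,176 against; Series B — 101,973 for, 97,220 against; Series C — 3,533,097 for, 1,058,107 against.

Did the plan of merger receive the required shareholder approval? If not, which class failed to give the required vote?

Not approved — the Series B shares did not give the required vote.

Series A: a majority of 1795237 is 897619; 897,619 required, 897,926 in favor — approved.
Series B: a majority of 203987 is 101994; 101,994 required, 101,973 in favor — not approved.
Series C: 3/5 of 5886013 = 3531607.80, rounded up to 3531608; 3,531,608 required, 3,533,097 in favor — approved.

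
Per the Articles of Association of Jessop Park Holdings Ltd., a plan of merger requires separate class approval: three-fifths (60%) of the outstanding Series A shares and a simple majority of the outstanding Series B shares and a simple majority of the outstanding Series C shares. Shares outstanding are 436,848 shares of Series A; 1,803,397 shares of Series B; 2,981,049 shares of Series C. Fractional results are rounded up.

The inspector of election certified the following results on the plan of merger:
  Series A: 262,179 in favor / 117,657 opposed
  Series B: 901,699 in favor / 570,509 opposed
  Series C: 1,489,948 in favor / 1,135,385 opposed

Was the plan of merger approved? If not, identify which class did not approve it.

Series A: 3/5 of 436848 = 262108.80, rounded up to 262109; 262,109 required, 262,179 in favor — approved.
Series B: a majority of 1803397 is 901699; 901,699 required, 901,699 in favor — approved.
Series C: a majority of 2981049 is 1490525; 1,490,525 required, 1,489,948 in favor — not approved.

Not approved — the Series C shares did not give the required vote.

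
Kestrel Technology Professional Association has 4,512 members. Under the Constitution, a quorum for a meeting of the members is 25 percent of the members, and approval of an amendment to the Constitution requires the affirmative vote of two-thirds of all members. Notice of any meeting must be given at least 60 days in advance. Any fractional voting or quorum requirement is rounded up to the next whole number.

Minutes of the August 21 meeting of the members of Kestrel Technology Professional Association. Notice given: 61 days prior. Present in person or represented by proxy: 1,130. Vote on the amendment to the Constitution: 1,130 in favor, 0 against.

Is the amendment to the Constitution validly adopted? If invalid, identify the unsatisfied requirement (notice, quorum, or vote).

Notice: 61 days given; 60 required. Satisfied.
Quorum: 25% of 4,512 = 1,128; 1,130 present. Satisfied.
Vote: requires two-thirds of all members (4,512); 2/3 of 4512 = 3008, so 3,008 needed; 1,130 in favor. Not satisfied.

Invalid — vote requirement not satisfied.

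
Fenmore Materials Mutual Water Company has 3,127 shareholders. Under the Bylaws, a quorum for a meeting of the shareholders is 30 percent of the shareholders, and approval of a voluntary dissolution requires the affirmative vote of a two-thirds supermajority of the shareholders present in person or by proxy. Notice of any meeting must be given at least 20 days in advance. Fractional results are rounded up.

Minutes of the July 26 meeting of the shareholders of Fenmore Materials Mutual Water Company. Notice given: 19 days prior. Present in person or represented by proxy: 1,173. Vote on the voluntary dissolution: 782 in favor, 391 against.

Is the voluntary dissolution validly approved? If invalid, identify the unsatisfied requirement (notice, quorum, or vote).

Notice: 19 days given; 20 required. Not satisfied.
Quorum: 30% of 3,127 = 938.10, rounded up to 939; 1,173 present. Satisfied.
Vote: requires two-thirds of those present (1,173); 2/3 of 1173 = 782, so 782 needed; 782 in favor. Satisfied.

Invalid — notice requirement not satisfied.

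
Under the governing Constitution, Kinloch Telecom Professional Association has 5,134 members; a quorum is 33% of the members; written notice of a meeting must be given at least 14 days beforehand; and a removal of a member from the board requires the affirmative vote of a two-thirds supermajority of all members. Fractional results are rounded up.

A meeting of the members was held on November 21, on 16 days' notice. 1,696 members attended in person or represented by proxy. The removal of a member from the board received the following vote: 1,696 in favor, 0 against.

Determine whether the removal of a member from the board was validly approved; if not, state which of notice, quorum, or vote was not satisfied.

Notice: 16 days given; 14 required. Satisfied.
Quorum: 33% of 5,134 = 1,694.22, rounded up to 1,695; 1,696 present. Satisfied.
Vote: requires two-thirds of all members (5,134); 2/3 of 5134 = 3422.67, rounded up to 3423, so 3,423 needed; 1,696 in favor. Not satisfied.

Invalid — vote requirement not satisfied.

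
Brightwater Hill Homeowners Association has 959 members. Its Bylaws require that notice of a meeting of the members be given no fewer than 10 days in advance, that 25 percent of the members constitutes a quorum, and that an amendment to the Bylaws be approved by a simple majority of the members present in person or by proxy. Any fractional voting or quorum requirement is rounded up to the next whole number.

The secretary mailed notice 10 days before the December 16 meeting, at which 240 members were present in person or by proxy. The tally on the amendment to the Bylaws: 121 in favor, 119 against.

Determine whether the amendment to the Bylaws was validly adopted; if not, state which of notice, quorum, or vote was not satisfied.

Notice: 10 days given; 10 required. Satisfied.
Quorum: 25% of 959 = 239.75, rounded up to 240; 240 present. Satisfied.
Vote: requires a majority of those present (240); a majority of 240 is 121, so 121 needed; 121 in favor. Satisfied.

Valid — all requirements satisfied.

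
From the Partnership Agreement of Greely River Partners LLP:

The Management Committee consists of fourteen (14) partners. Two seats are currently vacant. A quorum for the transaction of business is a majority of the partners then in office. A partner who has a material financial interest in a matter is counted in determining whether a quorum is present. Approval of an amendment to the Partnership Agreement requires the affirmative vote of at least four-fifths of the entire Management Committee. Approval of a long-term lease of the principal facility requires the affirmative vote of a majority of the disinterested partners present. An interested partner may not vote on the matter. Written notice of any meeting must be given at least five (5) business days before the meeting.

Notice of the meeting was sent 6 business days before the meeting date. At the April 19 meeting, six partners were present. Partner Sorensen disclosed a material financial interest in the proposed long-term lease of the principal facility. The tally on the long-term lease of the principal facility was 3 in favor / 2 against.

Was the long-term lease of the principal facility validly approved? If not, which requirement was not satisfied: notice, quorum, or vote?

Notice: 6 business days given; 5 required (6 ≥ 5). Satisfied.
Quorum: 6 present (interested partners count toward quorum); quorum is 7. Not satisfied.
Vote: the long-term lease of the principal facility requires a majority of the disinterested partners present (6 − 1 = 5). A majority of 5 is 3, so 3 affirmative votes are needed; 3 voted in favor. Satisfied. (Moot — without a quorum no business can be validly transacted.)

Invalid — quorum requirement not satisfied.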